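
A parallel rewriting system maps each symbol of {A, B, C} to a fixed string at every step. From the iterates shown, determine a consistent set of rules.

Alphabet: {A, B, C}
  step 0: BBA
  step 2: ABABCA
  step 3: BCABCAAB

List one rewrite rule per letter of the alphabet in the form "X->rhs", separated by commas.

A->B, B->CA, C->A

  step 2 ⇒ step 3: ABABCA ⇒ B·CA·B·CA·A·B
    A ↦ B
    B ↦ CA
    C ↦ A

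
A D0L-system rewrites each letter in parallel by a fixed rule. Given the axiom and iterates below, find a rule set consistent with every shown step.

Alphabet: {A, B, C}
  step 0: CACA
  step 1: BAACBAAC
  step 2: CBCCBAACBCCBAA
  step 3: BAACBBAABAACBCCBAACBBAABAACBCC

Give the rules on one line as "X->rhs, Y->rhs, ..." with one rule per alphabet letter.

  step 2 ⇒ step 3: CBCCBAACBCCBAA ⇒ BAA·CB·BAA·BAA·CB·C·C·BAA·CB·BAA·BAA·CB·C·C
    A ↦ C
    B ↦ CB
    C ↦ BAA

A->C, B->CB, C->BAA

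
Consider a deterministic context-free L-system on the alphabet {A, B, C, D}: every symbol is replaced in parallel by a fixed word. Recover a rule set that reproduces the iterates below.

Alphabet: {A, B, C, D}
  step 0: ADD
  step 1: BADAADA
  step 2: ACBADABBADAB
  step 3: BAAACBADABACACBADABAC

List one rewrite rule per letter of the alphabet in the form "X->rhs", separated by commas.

  step 2 ⇒ step 3: ACBADABBADAB ⇒ B·AA·AC·B·ADA·B·AC·AC·B·ADA·B·AC
    A ↦ B
    B ↦ AC
    C ↦ AA
    D ↦ ADA

A->B, B->AC, C->AA, D->ADA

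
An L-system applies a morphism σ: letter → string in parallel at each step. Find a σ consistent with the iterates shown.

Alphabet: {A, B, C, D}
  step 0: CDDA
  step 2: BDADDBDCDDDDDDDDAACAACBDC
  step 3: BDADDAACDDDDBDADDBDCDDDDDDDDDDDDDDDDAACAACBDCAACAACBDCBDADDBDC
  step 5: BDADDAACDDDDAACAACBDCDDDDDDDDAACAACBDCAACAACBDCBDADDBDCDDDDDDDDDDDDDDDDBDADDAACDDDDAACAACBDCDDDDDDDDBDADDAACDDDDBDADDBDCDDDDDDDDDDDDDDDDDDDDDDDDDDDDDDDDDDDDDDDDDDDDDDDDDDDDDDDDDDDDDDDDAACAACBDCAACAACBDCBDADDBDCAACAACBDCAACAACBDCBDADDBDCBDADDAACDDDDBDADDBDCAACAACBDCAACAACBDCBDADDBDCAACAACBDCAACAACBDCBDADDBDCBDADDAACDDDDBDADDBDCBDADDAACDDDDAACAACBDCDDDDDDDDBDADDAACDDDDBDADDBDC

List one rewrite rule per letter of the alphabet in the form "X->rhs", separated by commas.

A->AAC, B->BDA, C->BDC, D->DD

  step 2 ⇒ step 3: BDADDBDCDDDDDDDDAACAACBDC ⇒ BDA·DD·AAC·DD·DD·BDA·DD·BDC·DD·DD·DD·DD·DD·DD·DD·DD·AAC·AAC·BDC·AAC·AAC·BDC·BDA·DD·BDC
    A ↦ AAC
    B ↦ BDA
    C ↦ BDC
    D ↦ DD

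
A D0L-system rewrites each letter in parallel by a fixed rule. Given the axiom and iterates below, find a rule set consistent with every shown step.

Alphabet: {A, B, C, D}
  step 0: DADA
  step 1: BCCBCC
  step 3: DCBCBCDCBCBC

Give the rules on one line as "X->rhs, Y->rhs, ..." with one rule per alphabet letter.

  step 0 ⇒ step 1: DADA ⇒ BC·C·BC·C
    A ↦ C
    D ↦ BC
    B ↦ CA  (constrained at step 1)
    C ↦ D  (constrained at step 1)

A->C, B->CA, C->D, D->BC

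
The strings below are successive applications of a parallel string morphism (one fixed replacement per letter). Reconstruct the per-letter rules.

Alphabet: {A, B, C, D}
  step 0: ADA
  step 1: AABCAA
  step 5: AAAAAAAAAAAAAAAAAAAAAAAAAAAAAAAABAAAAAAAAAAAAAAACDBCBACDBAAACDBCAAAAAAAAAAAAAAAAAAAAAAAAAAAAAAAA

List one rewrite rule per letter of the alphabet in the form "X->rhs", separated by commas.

  step 0 ⇒ step 1: ADA ⇒ AA·BC·AA
    A ↦ AA
    D ↦ BC
    B ↦ BA  (constrained at step 1)
    C ↦ CD  (constrained at step 1)

A->AA, B->BA, C->CD, D->BC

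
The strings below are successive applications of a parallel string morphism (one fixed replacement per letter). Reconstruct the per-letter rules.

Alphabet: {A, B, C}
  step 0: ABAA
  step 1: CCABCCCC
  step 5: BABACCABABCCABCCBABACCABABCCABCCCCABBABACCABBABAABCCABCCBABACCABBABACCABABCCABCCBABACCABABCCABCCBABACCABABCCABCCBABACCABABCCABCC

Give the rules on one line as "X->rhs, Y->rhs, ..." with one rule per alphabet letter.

  step 0 ⇒ step 1: ABAA ⇒ CC·AB·CC·CC
    A ↦ CC
    B ↦ AB
    C ↦ BA  (constrained at step 1)

A->CC, B->AB, C->BA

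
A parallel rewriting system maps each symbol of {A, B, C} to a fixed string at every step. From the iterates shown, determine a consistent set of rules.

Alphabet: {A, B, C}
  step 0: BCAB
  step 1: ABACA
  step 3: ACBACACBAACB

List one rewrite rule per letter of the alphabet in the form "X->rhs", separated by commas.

A->AC, B->A, C->B

  step 0 ⇒ step 1: BCAB ⇒ A·B·AC·A
    A ↦ AC
    B ↦ A
    C ↦ B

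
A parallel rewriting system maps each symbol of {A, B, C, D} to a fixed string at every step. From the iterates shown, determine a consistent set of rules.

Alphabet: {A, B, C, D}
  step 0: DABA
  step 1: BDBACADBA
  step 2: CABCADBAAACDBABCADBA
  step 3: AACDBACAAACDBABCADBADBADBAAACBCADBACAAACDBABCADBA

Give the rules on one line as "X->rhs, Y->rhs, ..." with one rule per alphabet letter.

A->DBA, B->CA, C->AAC, D->B

  step 2 ⇒ step 3: CABCADBAAACDBABCADBA ⇒ AAC·DBA·CA·AAC·DBA·B·CA·DBA·DBA·DBA·AAC·B·CA·DBA·CA·AAC·DBA·B·CA·DBA
    A ↦ DBA
    B ↦ CA
    C ↦ AAC
    D ↦ B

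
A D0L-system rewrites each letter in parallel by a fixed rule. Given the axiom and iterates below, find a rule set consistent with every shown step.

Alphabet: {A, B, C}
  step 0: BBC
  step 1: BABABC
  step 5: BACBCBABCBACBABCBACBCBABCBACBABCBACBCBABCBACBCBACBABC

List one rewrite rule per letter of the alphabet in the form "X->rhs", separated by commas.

  step 0 ⇒ step 1: BBC ⇒ BA·BA·BC
    B ↦ BA
    C ↦ BC
    A ↦ C  (constrained at step 1)

A->C, B->BA, C->BC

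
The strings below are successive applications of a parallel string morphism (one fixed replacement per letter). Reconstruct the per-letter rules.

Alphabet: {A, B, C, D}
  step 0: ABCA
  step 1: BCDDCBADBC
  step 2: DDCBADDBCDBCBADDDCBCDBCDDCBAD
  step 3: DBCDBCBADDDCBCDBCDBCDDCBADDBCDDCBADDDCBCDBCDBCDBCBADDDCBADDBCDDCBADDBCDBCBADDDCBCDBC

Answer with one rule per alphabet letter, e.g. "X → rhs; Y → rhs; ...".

  step 2 ⇒ step 3: DDCBADDBCDBCBADDDCBCDBCDDCBAD ⇒ DBC·DBC·BAD·DDC·BC·DBC·DBC·DDC·BAD·DBC·DDC·BAD·DDC·BC·DBC·DBC·DBC·BAD·DDC·BAD·DBC·DDC·BAD·DBC·DBC·BAD·DDC·BC·DBC
    A ↦ BC
    B ↦ DDC
    C ↦ BAD
    D ↦ DBC

A->BC, B->DDC, C->BAD, D->DBC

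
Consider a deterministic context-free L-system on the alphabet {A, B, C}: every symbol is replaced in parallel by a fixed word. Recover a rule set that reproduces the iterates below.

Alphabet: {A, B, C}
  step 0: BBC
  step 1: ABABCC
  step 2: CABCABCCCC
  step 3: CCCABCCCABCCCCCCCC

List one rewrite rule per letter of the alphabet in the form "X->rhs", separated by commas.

A->C, B->AB, C->CC

  step 2 ⇒ step 3: CABCABCCCC ⇒ CC·C·AB·CC·C·AB·CC·CC·CC·CC
    A ↦ C
    B ↦ AB
    C ↦ CC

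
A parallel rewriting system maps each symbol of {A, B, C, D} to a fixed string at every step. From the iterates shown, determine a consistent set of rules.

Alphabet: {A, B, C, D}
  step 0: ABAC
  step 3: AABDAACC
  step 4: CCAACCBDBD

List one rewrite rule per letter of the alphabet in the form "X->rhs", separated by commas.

  step 3 ⇒ step 4: AABDAACC ⇒ C·C·A·A·C·C·BD·BD
    A ↦ C
    B ↦ A
    C ↦ BD
    D ↦ A

A->C, B->A, C->BD, D->A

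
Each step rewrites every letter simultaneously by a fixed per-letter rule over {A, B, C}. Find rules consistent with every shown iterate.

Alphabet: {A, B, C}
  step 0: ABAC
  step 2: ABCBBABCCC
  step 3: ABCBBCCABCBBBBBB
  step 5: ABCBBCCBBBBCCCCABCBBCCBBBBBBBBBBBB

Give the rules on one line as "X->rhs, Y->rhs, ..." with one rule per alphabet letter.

A->AB, B->C, C->BB

  step 2 ⇒ step 3: ABCBBABCCC ⇒ AB·C·BB·C·C·AB·C·BB·BB·BB
    A ↦ AB
    B ↦ C
    C ↦ BB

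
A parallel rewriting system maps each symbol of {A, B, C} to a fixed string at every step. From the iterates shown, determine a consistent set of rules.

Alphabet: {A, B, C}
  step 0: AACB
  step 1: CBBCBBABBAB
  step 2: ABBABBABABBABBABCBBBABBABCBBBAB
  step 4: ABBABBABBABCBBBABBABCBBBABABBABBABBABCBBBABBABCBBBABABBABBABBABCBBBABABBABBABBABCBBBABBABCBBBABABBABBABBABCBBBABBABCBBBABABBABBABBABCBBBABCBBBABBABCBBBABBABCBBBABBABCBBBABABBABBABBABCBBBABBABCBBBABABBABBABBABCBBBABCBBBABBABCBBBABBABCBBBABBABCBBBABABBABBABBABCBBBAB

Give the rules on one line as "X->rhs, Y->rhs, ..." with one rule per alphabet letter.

A->CBB, B->BAB, C->AB

  step 1 ⇒ step 2: CBBCBBABBAB ⇒ AB·BAB·BAB·AB·BAB·BAB·CBB·BAB·BAB·CBB·BAB
    A ↦ CBB
    B ↦ BAB
    C ↦ AB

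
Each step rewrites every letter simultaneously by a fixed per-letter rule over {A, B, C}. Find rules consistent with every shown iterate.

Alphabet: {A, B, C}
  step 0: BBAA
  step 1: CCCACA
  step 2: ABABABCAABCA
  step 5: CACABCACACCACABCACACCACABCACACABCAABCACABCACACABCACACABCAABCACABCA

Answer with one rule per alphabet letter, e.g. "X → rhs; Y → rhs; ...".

A->CA, B->C, C->AB

  step 1 ⇒ step 2: CCCACA ⇒ AB·AB·AB·CA·AB·CA
    A ↦ CA
    C ↦ AB
  step 0 ⇒ step 1: BBAA ⇒ C·C·CA·CA
    B ↦ C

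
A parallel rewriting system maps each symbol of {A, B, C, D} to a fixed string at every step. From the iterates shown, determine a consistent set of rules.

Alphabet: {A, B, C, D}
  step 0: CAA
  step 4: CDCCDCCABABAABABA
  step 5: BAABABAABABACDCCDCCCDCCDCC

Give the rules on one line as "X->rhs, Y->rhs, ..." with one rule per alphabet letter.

  step 4 ⇒ step 5: CDCCDCCABABAABABA ⇒ BA·A·BA·BA·A·BA·BA·C·DC·C·DC·C·C·DC·C·DC·C
    A ↦ C
    B ↦ DC
    C ↦ BA
    D ↦ A

A->C, B->DC, C->BA, D->A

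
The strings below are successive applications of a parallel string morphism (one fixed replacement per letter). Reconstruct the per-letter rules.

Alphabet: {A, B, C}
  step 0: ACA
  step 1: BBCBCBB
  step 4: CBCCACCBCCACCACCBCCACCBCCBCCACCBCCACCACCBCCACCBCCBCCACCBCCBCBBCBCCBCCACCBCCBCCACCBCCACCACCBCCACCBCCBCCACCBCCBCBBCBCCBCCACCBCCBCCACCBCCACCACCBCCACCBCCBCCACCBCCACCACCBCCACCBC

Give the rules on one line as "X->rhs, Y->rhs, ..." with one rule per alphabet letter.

A->BB, B->CAC, C->CBC

  step 0 ⇒ step 1: ACA ⇒ BB·CBC·BB
    A ↦ BB
    C ↦ CBC
    B ↦ CAC  (constrained at step 1)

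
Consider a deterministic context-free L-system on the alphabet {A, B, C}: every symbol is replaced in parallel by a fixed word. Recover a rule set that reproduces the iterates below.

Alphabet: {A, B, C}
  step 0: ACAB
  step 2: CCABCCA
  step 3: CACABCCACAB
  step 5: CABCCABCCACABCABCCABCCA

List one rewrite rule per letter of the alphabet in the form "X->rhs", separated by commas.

  step 2 ⇒ step 3: CCABCCA ⇒ CA·CA·B·C·CA·CA·B
    A ↦ B
    B ↦ C
    C ↦ CA

A->B, B->C, C->CA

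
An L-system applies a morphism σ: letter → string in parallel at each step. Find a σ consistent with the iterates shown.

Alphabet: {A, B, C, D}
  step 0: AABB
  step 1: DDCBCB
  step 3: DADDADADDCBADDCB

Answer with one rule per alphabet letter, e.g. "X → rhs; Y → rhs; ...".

A->D, B->CB, C->D, D->AD

  step 0 ⇒ step 1: AABB ⇒ D·D·CB·CB
    A ↦ D
    B ↦ CB
    C ↦ D  (constrained at step 1)
    D ↦ AD  (constrained at step 1)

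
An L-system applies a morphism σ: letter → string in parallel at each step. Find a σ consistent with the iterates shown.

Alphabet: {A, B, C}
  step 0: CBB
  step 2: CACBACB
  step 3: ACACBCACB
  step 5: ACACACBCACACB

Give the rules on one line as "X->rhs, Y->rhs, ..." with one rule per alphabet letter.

  step 2 ⇒ step 3: CACBACB ⇒ A·C·A·CB·C·A·CB
    A ↦ C
    B ↦ CB
    C ↦ A

A->C, B->CB, C->A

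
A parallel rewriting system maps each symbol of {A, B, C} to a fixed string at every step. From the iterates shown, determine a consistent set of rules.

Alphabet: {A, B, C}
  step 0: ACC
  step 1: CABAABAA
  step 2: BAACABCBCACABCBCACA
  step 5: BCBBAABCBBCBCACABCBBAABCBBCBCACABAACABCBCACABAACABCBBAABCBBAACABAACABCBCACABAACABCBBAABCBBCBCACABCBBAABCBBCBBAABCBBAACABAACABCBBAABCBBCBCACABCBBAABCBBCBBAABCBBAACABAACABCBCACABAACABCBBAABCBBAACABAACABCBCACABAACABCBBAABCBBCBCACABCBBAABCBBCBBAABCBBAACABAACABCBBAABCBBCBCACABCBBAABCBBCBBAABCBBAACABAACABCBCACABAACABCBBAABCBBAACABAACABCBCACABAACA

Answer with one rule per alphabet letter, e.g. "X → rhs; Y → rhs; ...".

A->CA, B->BCB, C->BAA

  step 1 ⇒ step 2: CABAABAA ⇒ BAA·CA·BCB·CA·CA·BCB·CA·CA
    A ↦ CA
    B ↦ BCB
    C ↦ BAA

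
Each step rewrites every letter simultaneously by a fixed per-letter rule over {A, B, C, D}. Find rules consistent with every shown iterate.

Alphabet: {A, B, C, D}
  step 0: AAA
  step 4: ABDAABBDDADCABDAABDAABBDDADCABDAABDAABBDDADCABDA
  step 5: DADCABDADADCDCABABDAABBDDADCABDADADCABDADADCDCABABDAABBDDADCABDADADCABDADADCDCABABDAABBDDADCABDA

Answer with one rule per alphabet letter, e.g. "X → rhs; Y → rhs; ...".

  step 4 ⇒ step 5: ABDAABBDDADCABDAABDAABBDDADCABDAABDAABBDDADCABDA ⇒ DA·DC·AB·DA·DA·DC·DC·AB·AB·DA·AB·BD·DA·DC·AB·DA·DA·DC·AB·DA·DA·DC·DC·AB·AB·DA·AB·BD·DA·DC·AB·DA·DA·DC·AB·DA·DA·DC·DC·AB·AB·DA·AB·BD·DA·DC·AB·DA
    A ↦ DA
    B ↦ DC
    C ↦ BD
    D ↦ AB

A->DA, B->DC, C->BD, D->AB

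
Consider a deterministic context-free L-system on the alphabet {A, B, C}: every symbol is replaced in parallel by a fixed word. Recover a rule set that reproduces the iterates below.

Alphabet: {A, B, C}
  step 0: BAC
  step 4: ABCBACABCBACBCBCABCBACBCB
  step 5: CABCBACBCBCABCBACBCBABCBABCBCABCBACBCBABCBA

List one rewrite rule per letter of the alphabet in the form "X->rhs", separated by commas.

A->C, B->A, C->BCB

  step 4 ⇒ step 5: ABCBACABCBACBCBCABCBACBCB ⇒ C·A·BCB·A·C·BCB·C·A·BCB·A·C·BCB·A·BCB·A·BCB·C·A·BCB·A·C·BCB·A·BCB·A
    A ↦ C
    B ↦ A
    C ↦ BCB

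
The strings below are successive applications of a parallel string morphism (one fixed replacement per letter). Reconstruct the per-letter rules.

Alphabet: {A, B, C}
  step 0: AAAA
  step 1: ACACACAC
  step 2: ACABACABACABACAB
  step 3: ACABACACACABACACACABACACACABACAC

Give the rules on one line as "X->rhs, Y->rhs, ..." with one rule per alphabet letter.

  step 2 ⇒ step 3: ACABACABACABACAB ⇒ AC·AB·AC·AC·AC·AB·AC·AC·AC·AB·AC·AC·AC·AB·AC·AC
    A ↦ AC
    B ↦ AC
    C ↦ AB

A->AC, B->AC, C->AB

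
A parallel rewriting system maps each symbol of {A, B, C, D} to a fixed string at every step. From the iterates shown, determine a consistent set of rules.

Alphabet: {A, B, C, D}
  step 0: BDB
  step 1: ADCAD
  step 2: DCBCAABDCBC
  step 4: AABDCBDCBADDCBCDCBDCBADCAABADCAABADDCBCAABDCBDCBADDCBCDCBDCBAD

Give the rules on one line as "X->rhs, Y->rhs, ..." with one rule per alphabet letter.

  step 1 ⇒ step 2: ADCAD ⇒ DCB·C·AAB·DCB·C
    A ↦ DCB
    C ↦ AAB
    D ↦ C
  step 0 ⇒ step 1: BDB ⇒ AD·C·AD
    B ↦ AD

A->DCB, B->AD, C->AAB, D->C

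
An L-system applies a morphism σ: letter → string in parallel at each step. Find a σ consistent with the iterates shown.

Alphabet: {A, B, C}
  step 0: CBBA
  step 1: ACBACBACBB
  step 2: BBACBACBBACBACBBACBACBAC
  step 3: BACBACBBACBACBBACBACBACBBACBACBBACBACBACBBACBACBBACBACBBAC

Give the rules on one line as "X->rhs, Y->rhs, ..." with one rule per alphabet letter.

  step 2 ⇒ step 3: BBACBACBBACBACBBACBACBAC ⇒ BAC·BAC·BB·AC·BAC·BB·AC·BAC·BAC·BB·AC·BAC·BB·AC·BAC·BAC·BB·AC·BAC·BB·AC·BAC·BB·AC
    A ↦ BB
    B ↦ BAC
    C ↦ AC

A->BB, B->BAC, C->AC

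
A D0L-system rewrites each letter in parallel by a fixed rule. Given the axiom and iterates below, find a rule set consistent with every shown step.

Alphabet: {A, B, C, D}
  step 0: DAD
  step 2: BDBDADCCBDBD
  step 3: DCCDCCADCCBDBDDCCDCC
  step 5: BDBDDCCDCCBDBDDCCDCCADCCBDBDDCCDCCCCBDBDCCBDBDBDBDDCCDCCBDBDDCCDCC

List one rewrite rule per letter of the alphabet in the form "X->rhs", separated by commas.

A->AD, B->D, C->BD, D->CC

  step 2 ⇒ step 3: BDBDADCCBDBD ⇒ D·CC·D·CC·AD·CC·BD·BD·D·CC·D·CC
    A ↦ AD
    B ↦ D
    C ↦ BD
    D ↦ CC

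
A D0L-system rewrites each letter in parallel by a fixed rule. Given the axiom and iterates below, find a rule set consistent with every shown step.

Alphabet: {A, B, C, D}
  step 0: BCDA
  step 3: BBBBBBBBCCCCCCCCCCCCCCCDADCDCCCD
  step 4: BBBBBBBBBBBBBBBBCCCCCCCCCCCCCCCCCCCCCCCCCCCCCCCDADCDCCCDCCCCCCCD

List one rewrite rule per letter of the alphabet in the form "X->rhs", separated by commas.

  step 3 ⇒ step 4: BBBBBBBBCCCCCCCCCCCCCCCDADCDCCCD ⇒ BB·BB·BB·BB·BB·BB·BB·BB·CC·CC·CC·CC·CC·CC·CC·CC·CC·CC·CC·CC·CC·CC·CC·CD·AD·CD·CC·CD·CC·CC·CC·CD
    A ↦ AD
    B ↦ BB
    C ↦ CC
    D ↦ CD

A->AD, B->BB, C->CC, D->CD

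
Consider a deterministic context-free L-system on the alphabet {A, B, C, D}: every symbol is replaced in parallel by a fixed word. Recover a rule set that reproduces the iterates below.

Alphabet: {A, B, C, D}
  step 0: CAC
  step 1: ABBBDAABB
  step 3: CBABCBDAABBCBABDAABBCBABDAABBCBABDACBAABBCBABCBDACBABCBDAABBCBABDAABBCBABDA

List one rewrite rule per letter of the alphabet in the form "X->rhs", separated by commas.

A->BDA, B->CBA, C->ABB, D->BC

  step 0 ⇒ step 1: CAC ⇒ ABB·BDA·ABB
    A ↦ BDA
    C ↦ ABB
    B ↦ CBA  (constrained at step 1)
    D ↦ BC  (constrained at step 1)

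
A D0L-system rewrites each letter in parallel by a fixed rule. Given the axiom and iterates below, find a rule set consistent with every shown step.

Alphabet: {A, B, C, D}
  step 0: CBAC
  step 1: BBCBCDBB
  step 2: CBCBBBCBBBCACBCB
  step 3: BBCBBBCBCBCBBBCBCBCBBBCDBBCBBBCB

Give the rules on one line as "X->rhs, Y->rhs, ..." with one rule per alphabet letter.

  step 2 ⇒ step 3: CBCBBBCBBBCACBCB ⇒ BB·CB·BB·CB·CB·CB·BB·CB·CB·CB·BB·CD·BB·CB·BB·CB
    A ↦ CD
    B ↦ CB
    C ↦ BB
  step 1 ⇒ step 2: BBCBCDBB ⇒ CB·CB·BB·CB·BB·CA·CB·CB
    D ↦ CA

A->CD, B->CB, C->BB, D->CA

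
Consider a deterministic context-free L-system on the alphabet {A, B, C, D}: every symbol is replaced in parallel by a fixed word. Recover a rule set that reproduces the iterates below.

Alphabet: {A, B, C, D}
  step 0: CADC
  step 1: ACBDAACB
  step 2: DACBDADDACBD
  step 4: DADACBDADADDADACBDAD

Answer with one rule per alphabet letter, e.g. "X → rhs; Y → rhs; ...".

A->D, B->D, C->ACB, D->A

  step 1 ⇒ step 2: ACBDAACB ⇒ D·ACB·D·A·D·D·ACB·D
    A ↦ D
    B ↦ D
    C ↦ ACB
    D ↦ A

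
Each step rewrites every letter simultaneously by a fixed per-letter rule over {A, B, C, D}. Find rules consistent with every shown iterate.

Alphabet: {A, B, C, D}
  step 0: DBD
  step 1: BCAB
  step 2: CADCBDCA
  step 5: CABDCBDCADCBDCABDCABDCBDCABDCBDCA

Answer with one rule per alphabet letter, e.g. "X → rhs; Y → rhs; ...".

  step 1 ⇒ step 2: BCAB ⇒ CA·D·CBD·CA
    A ↦ CBD
    B ↦ CA
    C ↦ D
  step 0 ⇒ step 1: DBD ⇒ B·CA·B
    D ↦ B

A->CBD, B->CA, C->D, D->B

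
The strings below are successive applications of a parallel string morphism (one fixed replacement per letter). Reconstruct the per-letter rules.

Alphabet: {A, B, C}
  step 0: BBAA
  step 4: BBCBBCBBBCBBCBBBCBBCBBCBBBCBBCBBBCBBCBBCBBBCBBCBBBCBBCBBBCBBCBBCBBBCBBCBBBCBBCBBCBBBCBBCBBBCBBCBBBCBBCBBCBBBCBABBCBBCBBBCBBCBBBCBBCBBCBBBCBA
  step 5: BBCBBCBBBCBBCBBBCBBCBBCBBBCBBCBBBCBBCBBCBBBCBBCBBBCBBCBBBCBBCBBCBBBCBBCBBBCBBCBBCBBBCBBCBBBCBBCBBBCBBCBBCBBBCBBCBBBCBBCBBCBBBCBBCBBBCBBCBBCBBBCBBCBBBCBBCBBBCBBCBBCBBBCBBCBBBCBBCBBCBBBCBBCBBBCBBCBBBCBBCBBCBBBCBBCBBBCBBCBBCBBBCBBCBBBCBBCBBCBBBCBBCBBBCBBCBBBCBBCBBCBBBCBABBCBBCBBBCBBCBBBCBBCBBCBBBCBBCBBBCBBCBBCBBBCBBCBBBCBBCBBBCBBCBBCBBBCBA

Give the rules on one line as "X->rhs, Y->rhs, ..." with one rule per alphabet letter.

  step 4 ⇒ step 5: BBCBBCBBBCBBCBBBCBBCBBCBBBCBBCBBBCBBCBBCBBBCBBCBBBCBBCBBBCBBCBBCBBBCBBCBBBCBBCBBCBBBCBBCBBBCBBCBBBCBBCBBCBBBCBABBCBBCBBBCBBCBBBCBBCBBCBBBCBA ⇒ BBC·BBC·B·BBC·BBC·B·BBC·BBC·BBC·B·BBC·BBC·B·BBC·BBC·BBC·B·BBC·BBC·B·BBC·BBC·B·BBC·BBC·BBC·B·BBC·BBC·B·BBC·BBC·BBC·B·BBC·BBC·B·BBC·BBC·B·BBC·BBC·BBC·B·BBC·BBC·B·BBC·BBC·BBC·B·BBC·BBC·B·BBC·BBC·BBC·B·BBC·BBC·B·BBC·BBC·B·BBC·BBC·BBC·B·BBC·BBC·B·BBC·BBC·BBC·B·BBC·BBC·B·BBC·BBC·B·BBC·BBC·BBC·B·BBC·BBC·B·BBC·BBC·BBC·B·BBC·BBC·B·BBC·BBC·BBC·B·BBC·BBC·B·BBC·BBC·B·BBC·BBC·BBC·B·BBC·BA·BBC·BBC·B·BBC·BBC·B·BBC·BBC·BBC·B·BBC·BBC·B·BBC·BBC·BBC·B·BBC·BBC·B·BBC·BBC·B·BBC·BBC·BBC·B·BBC·BA
    A ↦ BA
    B ↦ BBC
    C ↦ B

A->BA, B->BBC, C->B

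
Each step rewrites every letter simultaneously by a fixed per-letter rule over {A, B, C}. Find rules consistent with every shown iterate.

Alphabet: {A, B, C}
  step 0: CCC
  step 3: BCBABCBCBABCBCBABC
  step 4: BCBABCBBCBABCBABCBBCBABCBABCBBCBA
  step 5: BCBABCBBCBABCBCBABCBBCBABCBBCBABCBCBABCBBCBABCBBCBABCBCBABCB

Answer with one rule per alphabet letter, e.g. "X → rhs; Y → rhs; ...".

  step 4 ⇒ step 5: BCBABCBBCBABCBABCBBCBABCBABCBBCBA ⇒ BC·BA·BC·B·BC·BA·BC·BC·BA·BC·B·BC·BA·BC·B·BC·BA·BC·BC·BA·BC·B·BC·BA·BC·B·BC·BA·BC·BC·BA·BC·B
    A ↦ B
    B ↦ BC
    C ↦ BA

A->B, B->BC, C->BA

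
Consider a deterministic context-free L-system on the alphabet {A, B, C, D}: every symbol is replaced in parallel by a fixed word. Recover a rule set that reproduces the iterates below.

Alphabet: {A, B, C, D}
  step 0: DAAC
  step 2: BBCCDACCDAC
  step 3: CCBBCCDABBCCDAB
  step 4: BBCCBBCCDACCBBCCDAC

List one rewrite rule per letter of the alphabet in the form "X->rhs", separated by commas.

  step 3 ⇒ step 4: CCBBCCDABBCCDAB ⇒ B·B·C·C·B·B·CC·DA·C·C·B·B·CC·DA·C
    A ↦ DA
    B ↦ C
    C ↦ B
    D ↦ CC

A->DA, B->C, C->B, D->CC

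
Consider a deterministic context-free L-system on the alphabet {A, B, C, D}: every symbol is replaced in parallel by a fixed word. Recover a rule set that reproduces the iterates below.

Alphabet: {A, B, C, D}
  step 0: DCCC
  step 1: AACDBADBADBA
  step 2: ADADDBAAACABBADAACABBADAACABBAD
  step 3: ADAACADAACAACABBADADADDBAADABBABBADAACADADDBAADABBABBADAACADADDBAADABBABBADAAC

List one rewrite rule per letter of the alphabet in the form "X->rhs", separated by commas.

  step 2 ⇒ step 3: ADADDBAAACABBADAACABBADAACABBAD ⇒ AD·AAC·AD·AAC·AAC·ABB·AD·AD·AD·DBA·AD·ABB·ABB·AD·AAC·AD·AD·DBA·AD·ABB·ABB·AD·AAC·AD·AD·DBA·AD·ABB·ABB·AD·AAC
    A ↦ AD
    B ↦ ABB
    C ↦ DBA
    D ↦ AAC

A->AD, B->ABB, C->DBA, D->AAC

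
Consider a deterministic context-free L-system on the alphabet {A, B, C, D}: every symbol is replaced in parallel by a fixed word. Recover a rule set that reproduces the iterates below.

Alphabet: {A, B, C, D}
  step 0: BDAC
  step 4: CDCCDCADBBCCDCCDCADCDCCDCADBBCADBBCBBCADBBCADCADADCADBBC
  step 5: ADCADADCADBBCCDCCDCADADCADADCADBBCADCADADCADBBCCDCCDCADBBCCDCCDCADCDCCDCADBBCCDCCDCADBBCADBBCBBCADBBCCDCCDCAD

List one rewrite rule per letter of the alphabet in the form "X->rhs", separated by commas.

A->BB, B->CDC, C->AD, D->C

  step 4 ⇒ step 5: CDCCDCADBBCCDCCDCADCDCCDCADBBCADBBCBBCADBBCADCADADCADBBC ⇒ AD·C·AD·AD·C·AD·BB·C·CDC·CDC·AD·AD·C·AD·AD·C·AD·BB·C·AD·C·AD·AD·C·AD·BB·C·CDC·CDC·AD·BB·C·CDC·CDC·AD·CDC·CDC·AD·BB·C·CDC·CDC·AD·BB·C·AD·BB·C·BB·C·AD·BB·C·CDC·CDC·AD
    A ↦ BB
    B ↦ CDC
    C ↦ AD
    D ↦ C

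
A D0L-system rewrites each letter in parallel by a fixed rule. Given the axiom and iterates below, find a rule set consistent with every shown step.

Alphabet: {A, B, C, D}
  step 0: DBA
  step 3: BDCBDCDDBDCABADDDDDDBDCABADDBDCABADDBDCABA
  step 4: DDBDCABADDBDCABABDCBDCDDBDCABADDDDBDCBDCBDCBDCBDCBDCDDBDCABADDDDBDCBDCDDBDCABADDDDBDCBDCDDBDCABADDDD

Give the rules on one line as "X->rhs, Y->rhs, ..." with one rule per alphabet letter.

  step 3 ⇒ step 4: BDCBDCDDBDCABADDDDDDBDCABADDBDCABADDBDCABA ⇒ DD·BDC·ABA·DD·BDC·ABA·BDC·BDC·DD·BDC·ABA·D·DD·D·BDC·BDC·BDC·BDC·BDC·BDC·DD·BDC·ABA·D·DD·D·BDC·BDC·DD·BDC·ABA·D·DD·D·BDC·BDC·DD·BDC·ABA·D·DD·D
    A ↦ D
    B ↦ DD
    C ↦ ABA
    D ↦ BDC

A->D, B->DD, C->ABA, D->BDC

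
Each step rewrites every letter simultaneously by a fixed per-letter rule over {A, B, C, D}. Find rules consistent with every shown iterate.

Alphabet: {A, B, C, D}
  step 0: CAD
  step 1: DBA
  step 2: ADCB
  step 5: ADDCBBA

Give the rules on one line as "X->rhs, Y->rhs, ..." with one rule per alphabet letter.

  step 1 ⇒ step 2: DBA ⇒ A·DC·B
    A ↦ B
    B ↦ DC
    D ↦ A
  step 0 ⇒ step 1: CAD ⇒ D·B·A
    C ↦ D

A->B, B->DC, C->D, D->A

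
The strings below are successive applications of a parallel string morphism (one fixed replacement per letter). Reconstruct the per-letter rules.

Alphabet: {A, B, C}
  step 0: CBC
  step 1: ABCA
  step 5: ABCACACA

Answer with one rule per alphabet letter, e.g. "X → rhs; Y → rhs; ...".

A->C, B->BC, C->A

  step 0 ⇒ step 1: CBC ⇒ A·BC·A
    B ↦ BC
    C ↦ A
    A ↦ C  (constrained at step 1)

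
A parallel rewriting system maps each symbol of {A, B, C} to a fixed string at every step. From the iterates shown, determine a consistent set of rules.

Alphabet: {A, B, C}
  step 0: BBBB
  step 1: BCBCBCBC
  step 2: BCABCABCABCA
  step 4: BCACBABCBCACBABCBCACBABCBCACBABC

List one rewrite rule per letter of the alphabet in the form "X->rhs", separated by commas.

  step 1 ⇒ step 2: BCBCBCBC ⇒ BC·A·BC·A·BC·A·BC·A
    B ↦ BC
    C ↦ A
    A ↦ CB  (constrained at step 2)

A->CB, B->BC, C->A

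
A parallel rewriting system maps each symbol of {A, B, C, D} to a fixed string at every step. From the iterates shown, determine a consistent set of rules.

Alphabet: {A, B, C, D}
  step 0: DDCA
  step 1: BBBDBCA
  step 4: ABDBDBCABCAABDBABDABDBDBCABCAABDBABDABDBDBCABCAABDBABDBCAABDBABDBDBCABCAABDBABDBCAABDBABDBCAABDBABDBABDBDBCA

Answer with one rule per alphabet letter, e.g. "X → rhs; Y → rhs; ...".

  step 0 ⇒ step 1: DDCA ⇒ B·B·BD·BCA
    A ↦ BCA
    C ↦ BD
    D ↦ B
    B ↦ ABD  (constrained at step 1)

A->BCA, B->ABD, C->BD, D->B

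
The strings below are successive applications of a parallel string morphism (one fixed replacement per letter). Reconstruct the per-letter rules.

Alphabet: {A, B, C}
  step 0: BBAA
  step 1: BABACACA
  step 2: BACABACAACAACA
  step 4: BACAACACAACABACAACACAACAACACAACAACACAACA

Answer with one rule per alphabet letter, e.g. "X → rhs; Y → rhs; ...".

A->CA, B->BA, C->A

  step 1 ⇒ step 2: BABACACA ⇒ BA·CA·BA·CA·A·CA·A·CA
    A ↦ CA
    B ↦ BA
    C ↦ A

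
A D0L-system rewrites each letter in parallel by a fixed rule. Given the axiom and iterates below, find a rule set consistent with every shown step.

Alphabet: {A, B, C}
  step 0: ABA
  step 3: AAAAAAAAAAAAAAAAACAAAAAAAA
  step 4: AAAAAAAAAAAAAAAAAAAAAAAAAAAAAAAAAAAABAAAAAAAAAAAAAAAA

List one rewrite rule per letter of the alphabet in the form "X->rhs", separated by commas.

A->AA, B->AC, C->AAB

  step 3 ⇒ step 4: AAAAAAAAAAAAAAAAACAAAAAAAA ⇒ AA·AA·AA·AA·AA·AA·AA·AA·AA·AA·AA·AA·AA·AA·AA·AA·AA·AAB·AA·AA·AA·AA·AA·AA·AA·AA
    A ↦ AA
    C ↦ AAB
    B ↦ AC  (constrained at step 0)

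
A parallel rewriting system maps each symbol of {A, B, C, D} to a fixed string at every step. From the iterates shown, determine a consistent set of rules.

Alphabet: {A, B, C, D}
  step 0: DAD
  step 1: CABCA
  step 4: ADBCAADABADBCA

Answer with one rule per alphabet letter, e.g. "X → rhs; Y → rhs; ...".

  step 0 ⇒ step 1: DAD ⇒ CA·B·CA
    A ↦ B
    D ↦ CA
    B ↦ AD  (constrained at step 1)
    C ↦ A  (constrained at step 1)

A->B, B->AD, C->A, D->CA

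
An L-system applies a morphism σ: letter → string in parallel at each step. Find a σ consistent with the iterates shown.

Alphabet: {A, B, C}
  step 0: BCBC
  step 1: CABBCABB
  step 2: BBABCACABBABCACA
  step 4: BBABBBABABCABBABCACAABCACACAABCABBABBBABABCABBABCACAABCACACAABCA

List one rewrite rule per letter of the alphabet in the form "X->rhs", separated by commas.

  step 1 ⇒ step 2: CABBCABB ⇒ BB·AB·CA·CA·BB·AB·CA·CA
    A ↦ AB
    B ↦ CA
    C ↦ BB

A->AB, B->CA, C->BB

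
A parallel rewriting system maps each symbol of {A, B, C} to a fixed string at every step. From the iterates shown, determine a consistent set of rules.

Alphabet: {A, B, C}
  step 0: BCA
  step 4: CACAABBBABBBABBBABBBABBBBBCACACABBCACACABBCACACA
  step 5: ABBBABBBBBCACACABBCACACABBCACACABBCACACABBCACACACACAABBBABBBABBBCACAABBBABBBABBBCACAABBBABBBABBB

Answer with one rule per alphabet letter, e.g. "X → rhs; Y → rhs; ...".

  step 4 ⇒ step 5: CACAABBBABBBABBBABBBABBBBBCACACABBCACACABBCACACA ⇒ AB·BB·AB·BB·BB·CA·CA·CA·BB·CA·CA·CA·BB·CA·CA·CA·BB·CA·CA·CA·BB·CA·CA·CA·CA·CA·AB·BB·AB·BB·AB·BB·CA·CA·AB·BB·AB·BB·AB·BB·CA·CA·AB·BB·AB·BB·AB·BB
    A ↦ BB
    B ↦ CA
    C ↦ AB

A->BB, B->CA, C->AB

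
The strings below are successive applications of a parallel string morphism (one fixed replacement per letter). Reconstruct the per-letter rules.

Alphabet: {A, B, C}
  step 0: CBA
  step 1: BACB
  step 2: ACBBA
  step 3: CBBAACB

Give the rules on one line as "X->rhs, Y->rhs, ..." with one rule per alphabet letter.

A->CB, B->A, C->B

  step 2 ⇒ step 3: ACBBA ⇒ CB·B·A·A·CB
    A ↦ CB
    B ↦ A
    C ↦ B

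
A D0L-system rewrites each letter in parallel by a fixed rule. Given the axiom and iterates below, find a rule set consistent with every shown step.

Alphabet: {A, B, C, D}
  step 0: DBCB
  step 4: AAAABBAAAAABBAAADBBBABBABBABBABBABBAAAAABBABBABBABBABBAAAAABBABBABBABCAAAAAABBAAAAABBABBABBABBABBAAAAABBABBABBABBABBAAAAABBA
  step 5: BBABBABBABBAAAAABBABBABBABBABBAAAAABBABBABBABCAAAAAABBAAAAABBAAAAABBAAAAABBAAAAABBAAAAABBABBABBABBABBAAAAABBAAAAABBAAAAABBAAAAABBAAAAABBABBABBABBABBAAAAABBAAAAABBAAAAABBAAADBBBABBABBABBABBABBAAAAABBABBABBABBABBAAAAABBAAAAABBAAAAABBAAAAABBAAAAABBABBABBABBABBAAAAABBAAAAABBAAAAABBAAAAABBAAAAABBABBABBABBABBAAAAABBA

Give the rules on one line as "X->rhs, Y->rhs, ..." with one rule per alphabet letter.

A->BBA, B->AA, C->DB, D->BC

  step 4 ⇒ step 5: AAAABBAAAAABBAAADBBBABBABBABBABBABBAAAAABBABBABBABBABBAAAAABBABBABBABCAAAAAABBAAAAABBABBABBABBABBAAAAABBABBABBABBABBAAAAABBA ⇒ BBA·BBA·BBA·BBA·AA·AA·BBA·BBA·BBA·BBA·BBA·AA·AA·BBA·BBA·BBA·BC·AA·AA·AA·BBA·AA·AA·BBA·AA·AA·BBA·AA·AA·BBA·AA·AA·BBA·AA·AA·BBA·BBA·BBA·BBA·BBA·AA·AA·BBA·AA·AA·BBA·AA·AA·BBA·AA·AA·BBA·AA·AA·BBA·BBA·BBA·BBA·BBA·AA·AA·BBA·AA·AA·BBA·AA·AA·BBA·AA·DB·BBA·BBA·BBA·BBA·BBA·BBA·AA·AA·BBA·BBA·BBA·BBA·BBA·AA·AA·BBA·AA·AA·BBA·AA·AA·BBA·AA·AA·BBA·AA·AA·BBA·BBA·BBA·BBA·BBA·AA·AA·BBA·AA·AA·BBA·AA·AA·BBA·AA·AA·BBA·AA·AA·BBA·BBA·BBA·BBA·BBA·AA·AA·BBA
    A ↦ BBA
    B ↦ AA
    C ↦ DB
    D ↦ BC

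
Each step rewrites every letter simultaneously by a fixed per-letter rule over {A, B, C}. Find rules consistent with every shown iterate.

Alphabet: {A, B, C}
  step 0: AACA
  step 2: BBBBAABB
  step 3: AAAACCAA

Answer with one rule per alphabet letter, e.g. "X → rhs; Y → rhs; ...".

A->C, B->A, C->BB

  step 2 ⇒ step 3: BBBBAABB ⇒ A·A·A·A·C·C·A·A
    A ↦ C
    B ↦ A
    C ↦ BB  (constrained at step 0)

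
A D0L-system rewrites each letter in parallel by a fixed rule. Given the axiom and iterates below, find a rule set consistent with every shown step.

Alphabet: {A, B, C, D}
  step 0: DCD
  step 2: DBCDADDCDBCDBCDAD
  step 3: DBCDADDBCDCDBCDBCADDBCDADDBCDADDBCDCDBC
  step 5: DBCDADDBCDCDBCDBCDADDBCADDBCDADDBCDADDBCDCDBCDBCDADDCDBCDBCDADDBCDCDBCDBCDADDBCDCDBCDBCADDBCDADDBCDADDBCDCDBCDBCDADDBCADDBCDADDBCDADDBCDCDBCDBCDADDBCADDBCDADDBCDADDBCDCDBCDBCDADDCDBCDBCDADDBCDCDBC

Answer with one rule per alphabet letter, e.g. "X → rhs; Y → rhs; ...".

A->DC, B->D, C->AD, D->DBC

  step 2 ⇒ step 3: DBCDADDCDBCDBCDAD ⇒ DBC·D·AD·DBC·DC·DBC·DBC·AD·DBC·D·AD·DBC·D·AD·DBC·DC·DBC
    A ↦ DC
    B ↦ D
    C ↦ AD
    D ↦ DBC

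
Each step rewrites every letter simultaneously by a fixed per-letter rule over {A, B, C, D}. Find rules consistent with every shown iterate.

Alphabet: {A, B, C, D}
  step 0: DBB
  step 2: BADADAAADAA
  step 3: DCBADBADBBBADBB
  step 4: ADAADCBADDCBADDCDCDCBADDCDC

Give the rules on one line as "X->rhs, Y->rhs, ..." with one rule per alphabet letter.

A->B, B->DC, C->AA, D->AD

  step 3 ⇒ step 4: DCBADBADBBBADBB ⇒ AD·AA·DC·B·AD·DC·B·AD·DC·DC·DC·B·AD·DC·DC
    A ↦ B
    B ↦ DC
    C ↦ AA
    D ↦ AD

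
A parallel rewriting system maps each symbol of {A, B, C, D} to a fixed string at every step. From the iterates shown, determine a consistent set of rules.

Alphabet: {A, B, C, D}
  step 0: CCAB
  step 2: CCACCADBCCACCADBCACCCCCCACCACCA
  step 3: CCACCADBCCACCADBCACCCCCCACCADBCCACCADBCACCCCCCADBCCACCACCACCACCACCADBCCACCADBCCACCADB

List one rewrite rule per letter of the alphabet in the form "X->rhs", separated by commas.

A->DB, B->CCC, C->CCA, D->CAC

  step 2 ⇒ step 3: CCACCADBCCACCADBCACCCCCCACCACCA ⇒ CCA·CCA·DB·CCA·CCA·DB·CAC·CCC·CCA·CCA·DB·CCA·CCA·DB·CAC·CCC·CCA·DB·CCA·CCA·CCA·CCA·CCA·CCA·DB·CCA·CCA·DB·CCA·CCA·DB
    A ↦ DB
    B ↦ CCC
    C ↦ CCA
    D ↦ CAC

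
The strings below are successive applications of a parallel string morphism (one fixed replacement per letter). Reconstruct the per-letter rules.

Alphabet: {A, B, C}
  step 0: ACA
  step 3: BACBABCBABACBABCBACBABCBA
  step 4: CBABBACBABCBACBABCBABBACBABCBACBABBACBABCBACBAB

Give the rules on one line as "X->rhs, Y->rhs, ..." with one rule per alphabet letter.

A->BAB, B->C, C->BA

  step 3 ⇒ step 4: BACBABCBABACBABCBACBABCBA ⇒ C·BAB·BA·C·BAB·C·BA·C·BAB·C·BAB·BA·C·BAB·C·BA·C·BAB·BA·C·BAB·C·BA·C·BAB
    A ↦ BAB
    B ↦ C
    C ↦ BA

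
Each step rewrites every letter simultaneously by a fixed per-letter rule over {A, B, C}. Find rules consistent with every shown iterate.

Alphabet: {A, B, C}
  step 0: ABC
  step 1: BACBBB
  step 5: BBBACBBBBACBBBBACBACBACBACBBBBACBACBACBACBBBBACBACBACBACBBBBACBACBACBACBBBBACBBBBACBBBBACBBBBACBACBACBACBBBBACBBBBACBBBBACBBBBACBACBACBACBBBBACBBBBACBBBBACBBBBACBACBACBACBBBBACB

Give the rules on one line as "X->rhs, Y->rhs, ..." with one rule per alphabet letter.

  step 0 ⇒ step 1: ABC ⇒ B·ACB·BB
    A ↦ B
    B ↦ ACB
    C ↦ BB

A->B, B->ACB, C->BB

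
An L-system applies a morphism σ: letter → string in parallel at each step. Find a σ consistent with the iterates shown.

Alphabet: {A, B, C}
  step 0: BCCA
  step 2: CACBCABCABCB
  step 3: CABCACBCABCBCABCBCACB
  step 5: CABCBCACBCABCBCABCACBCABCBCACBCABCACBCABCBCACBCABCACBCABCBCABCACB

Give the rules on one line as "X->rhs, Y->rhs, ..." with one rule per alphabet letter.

A->B, B->CB, C->CA

  step 2 ⇒ step 3: CACBCABCABCB ⇒ CA·B·CA·CB·CA·B·CB·CA·B·CB·CA·CB
    A ↦ B
    B ↦ CB
    C ↦ CA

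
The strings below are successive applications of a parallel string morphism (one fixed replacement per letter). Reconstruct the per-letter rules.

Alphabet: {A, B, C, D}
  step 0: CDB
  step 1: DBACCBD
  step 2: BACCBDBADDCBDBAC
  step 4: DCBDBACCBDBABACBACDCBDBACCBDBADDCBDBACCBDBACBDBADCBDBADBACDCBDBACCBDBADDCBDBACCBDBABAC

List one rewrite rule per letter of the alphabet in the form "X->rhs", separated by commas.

  step 1 ⇒ step 2: DBACCBD ⇒ BAC·CBD·BA·D·D·CBD·BAC
    A ↦ BA
    B ↦ CBD
    C ↦ D
    D ↦ BAC

A->BA, B->CBD, C->D, D->BAC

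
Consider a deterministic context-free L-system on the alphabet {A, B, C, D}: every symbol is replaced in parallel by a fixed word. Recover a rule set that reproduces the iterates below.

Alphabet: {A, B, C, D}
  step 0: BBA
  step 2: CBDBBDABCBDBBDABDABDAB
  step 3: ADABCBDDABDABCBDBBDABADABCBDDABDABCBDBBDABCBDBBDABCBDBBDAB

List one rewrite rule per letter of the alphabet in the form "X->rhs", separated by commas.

A->BB, B->DAB, C->A, D->CBD

  step 2 ⇒ step 3: CBDBBDABCBDBBDABDABDAB ⇒ A·DAB·CBD·DAB·DAB·CBD·BB·DAB·A·DAB·CBD·DAB·DAB·CBD·BB·DAB·CBD·BB·DAB·CBD·BB·DAB
    A ↦ BB
    B ↦ DAB
    C ↦ A
    D ↦ CBD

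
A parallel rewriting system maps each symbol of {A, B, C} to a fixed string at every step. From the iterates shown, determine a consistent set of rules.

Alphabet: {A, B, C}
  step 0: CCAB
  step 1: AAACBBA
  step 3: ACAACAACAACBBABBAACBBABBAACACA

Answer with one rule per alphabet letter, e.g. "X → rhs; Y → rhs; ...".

A->AC, B->BBA, C->A

  step 0 ⇒ step 1: CCAB ⇒ A·A·AC·BBA
    A ↦ AC
    B ↦ BBA
    C ↦ A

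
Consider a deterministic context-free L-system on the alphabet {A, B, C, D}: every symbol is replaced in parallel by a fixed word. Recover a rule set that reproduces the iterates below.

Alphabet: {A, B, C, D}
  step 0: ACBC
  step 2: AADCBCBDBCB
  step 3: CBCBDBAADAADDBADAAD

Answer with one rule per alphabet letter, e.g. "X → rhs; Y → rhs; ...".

A->CB, B->AD, C->A, D->DB

  step 2 ⇒ step 3: AADCBCBDBCB ⇒ CB·CB·DB·A·AD·A·AD·DB·AD·A·AD
    A ↦ CB
    B ↦ AD
    C ↦ A
    D ↦ DB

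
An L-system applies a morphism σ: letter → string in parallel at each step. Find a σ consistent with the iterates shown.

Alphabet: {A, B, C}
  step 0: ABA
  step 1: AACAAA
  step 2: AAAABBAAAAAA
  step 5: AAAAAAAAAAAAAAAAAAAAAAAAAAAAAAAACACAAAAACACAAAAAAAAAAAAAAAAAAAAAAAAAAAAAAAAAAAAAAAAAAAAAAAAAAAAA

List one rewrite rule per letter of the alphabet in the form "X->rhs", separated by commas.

  step 1 ⇒ step 2: AACAAA ⇒ AA·AA·BB·AA·AA·AA
    A ↦ AA
    C ↦ BB
  step 0 ⇒ step 1: ABA ⇒ AA·CA·AA
    B ↦ CA

A->AA, B->CA, C->BB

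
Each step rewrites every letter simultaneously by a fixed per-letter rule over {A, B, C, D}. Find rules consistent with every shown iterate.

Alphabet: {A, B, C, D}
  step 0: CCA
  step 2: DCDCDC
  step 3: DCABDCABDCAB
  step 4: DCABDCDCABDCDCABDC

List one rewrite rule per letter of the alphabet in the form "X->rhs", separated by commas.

  step 3 ⇒ step 4: DCABDCABDCAB ⇒ DC·AB·D·C·DC·AB·D·C·DC·AB·D·C
    A ↦ D
    B ↦ C
    C ↦ AB
    D ↦ DC

A->D, B->C, C->AB, D->DC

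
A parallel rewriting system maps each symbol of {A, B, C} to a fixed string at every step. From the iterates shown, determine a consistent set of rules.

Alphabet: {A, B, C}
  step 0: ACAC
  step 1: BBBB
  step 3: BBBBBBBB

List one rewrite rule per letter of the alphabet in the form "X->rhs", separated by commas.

  step 0 ⇒ step 1: ACAC ⇒ B·B·B·B
    A ↦ B
    C ↦ B
    B ↦ CA  (constrained at step 1)

A->B, B->CA, C->B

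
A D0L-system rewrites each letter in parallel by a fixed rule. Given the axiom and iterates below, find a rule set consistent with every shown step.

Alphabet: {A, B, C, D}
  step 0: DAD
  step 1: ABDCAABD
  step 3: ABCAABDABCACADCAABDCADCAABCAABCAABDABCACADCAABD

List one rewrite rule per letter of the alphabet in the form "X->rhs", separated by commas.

A->CA, B->DCA, C->AB, D->ABD

  step 0 ⇒ step 1: DAD ⇒ ABD·CA·ABD
    A ↦ CA
    D ↦ ABD
    B ↦ DCA  (constrained at step 1)
    C ↦ AB  (constrained at step 1)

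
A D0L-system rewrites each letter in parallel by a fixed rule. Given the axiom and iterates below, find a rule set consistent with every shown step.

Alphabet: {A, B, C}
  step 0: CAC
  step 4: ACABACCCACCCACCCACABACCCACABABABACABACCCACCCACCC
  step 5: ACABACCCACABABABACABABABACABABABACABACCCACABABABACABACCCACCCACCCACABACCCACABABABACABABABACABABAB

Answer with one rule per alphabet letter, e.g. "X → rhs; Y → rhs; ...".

  step 4 ⇒ step 5: ACABACCCACCCACCCACABACCCACABABABACABACCCACCCACCC ⇒ AC·AB·AC·CC·AC·AB·AB·AB·AC·AB·AB·AB·AC·AB·AB·AB·AC·AB·AC·CC·AC·AB·AB·AB·AC·AB·AC·CC·AC·CC·AC·CC·AC·AB·AC·CC·AC·AB·AB·AB·AC·AB·AB·AB·AC·AB·AB·AB
    A ↦ AC
    B ↦ CC
    C ↦ AB

A->AC, B->CC, C->AB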